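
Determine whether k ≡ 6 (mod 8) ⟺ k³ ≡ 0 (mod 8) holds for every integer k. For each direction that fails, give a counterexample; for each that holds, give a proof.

(⇒) Suppose k ≡ 6 (mod 8). Write k = 8j + 6. Then (8j + 6)³ = 512j³ + 1152j² + 864j + 216 = 8(64j³ + 144j² + 108j + 27) + 0, so k³ ≡ 0 (mod 8).

(⇐) This fails: take k = 0. Then 0³ = 0 ≡ 0 (mod 8), yet 0 ≡ 0 (mod 8), not 6.

Only the forward direction holds.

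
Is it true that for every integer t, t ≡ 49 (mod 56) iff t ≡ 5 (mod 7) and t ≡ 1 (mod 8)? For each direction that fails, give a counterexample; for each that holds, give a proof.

(→) This fails: t = 49 gives 49 ≡ 49 (mod 56) but 49 ≡ 0 (mod 7), so the conjunction on the right does not hold.

(←) This fails: t = 33 satisfies both congruences on the right (33 ≡ 5 mod 7 and 33 ≡ 1 mod 8) yet 33 ≡ 33 (mod 56), not 49.

Neither direction holds.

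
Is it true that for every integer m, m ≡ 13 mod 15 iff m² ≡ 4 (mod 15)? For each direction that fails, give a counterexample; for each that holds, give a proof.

(⇒) holds; (⇐) fails.

(⇐) This fails: take m = 2. Then 2² = 4 ≡ 4 (mod 15), yet 2 ≡ 2 (mod 15), not 13.

(⇒) Suppose m ≡ 13 mod 15. Write m = 15j + 13. Then (15j + 13)² = 225j² + 390j + 169 = 15(15j² + 26j + 11) + 4, so m² ≡ 4 (mod 15).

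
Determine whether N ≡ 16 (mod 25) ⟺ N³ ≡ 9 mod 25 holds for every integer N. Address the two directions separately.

Both directions fail.

Forward direction. This fails: take N = 16. Then 16 ≡ 16 (mod 25), but 16³ = 4096 ≡ 21 (mod 25), not 9.

Converse. This fails: take N = 19. Then 19³ = 6859 ≡ 9 (mod 25), yet 19 ≡ 19 (mod 25), not 16.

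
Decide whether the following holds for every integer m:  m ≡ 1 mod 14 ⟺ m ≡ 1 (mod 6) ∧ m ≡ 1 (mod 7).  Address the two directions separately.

(⇒) This fails: m = 29 gives 29 ≡ 1 (mod 14) but 29 ≡ 5 (mod 6), so the conjunction on the right does not hold.

(⇐) Conversely, if m ≡ 1 (mod 6) and m ≡ 1 (mod 7), then by the Chinese remainder theorem m ≡ 1 (mod 42). Since 1 ≡ 1 (mod 14) and 14 ∣ 42, we get m ≡ 1 (mod 14).

(⇒) fails; (⇐) holds.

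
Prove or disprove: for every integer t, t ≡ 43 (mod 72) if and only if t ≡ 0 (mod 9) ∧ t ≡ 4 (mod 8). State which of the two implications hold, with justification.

(→) This fails: t = 43 gives 43 ≡ 43 (mod 72) but 43 ≡ 7 (mod 9), so the conjunction on the right does not hold.

(←) This fails: t = 36 satisfies both congruences on the right (36 ≡ 0 mod 9 and 36 ≡ 4 mod 8) yet 36 ≡ 36 (mod 72), not 43.

Neither direction holds.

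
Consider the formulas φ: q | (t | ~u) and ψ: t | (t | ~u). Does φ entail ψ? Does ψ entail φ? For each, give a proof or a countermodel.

(→) This fails. Under u = T, t = F, q = T, the left side is true but the right side is false.

(←) Assume the antecedent. If u is true, the antecedent forces (u = T, t = T, q = F) or (u = T, t = T, q = T), and q | (t | ~u) holds there. If u is false, q | (t | ~u) reduces to true regardless of the other variables. Either way q | (t | ~u) holds.

The forward direction fails; the converse holds.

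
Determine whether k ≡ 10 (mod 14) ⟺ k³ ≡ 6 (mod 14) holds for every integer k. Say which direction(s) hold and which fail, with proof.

(⇒) Suppose k ≡ 10 (mod 14). Write k = 14j + 10. Then (14j + 10)³ = 2744j³ + 5880j² + 4200j + 1000 = 14(196j³ + 420j² + 300j + 71) + 6, so k³ ≡ 6 (mod 14).

(⇐) This fails: take k = 6. Then 6³ = 216 ≡ 6 (mod 14), yet 6 ≡ 6 (mod 14), not 10.

Only the forward direction holds.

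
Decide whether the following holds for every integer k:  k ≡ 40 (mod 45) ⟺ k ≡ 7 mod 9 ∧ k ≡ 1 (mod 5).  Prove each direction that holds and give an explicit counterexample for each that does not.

[⇒] This fails: k = 40 gives 40 ≡ 40 (mod 45) but 40 ≡ 4 (mod 9), so the conjunction on the right does not hold.

[⇐] This fails: k = 16 satisfies both congruences on the right (16 ≡ 7 mod 9 and 16 ≡ 1 mod 5) yet 16 ≡ 16 (mod 45), not 40.

(⇒) fails and (⇐) fails.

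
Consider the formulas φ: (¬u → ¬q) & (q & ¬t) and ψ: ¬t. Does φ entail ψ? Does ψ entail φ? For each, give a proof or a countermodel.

Not equivalent: only (⇒) holds.

(⇒) Assume the antecedent. If u is true, the antecedent forces (u = T, q = T, t = F), and ¬t holds there. If u is false, the antecedent cannot hold. Either way ¬t holds.

(⇐) This fails. Under u = F, q = F, t = F, the left side is false but the right side is true.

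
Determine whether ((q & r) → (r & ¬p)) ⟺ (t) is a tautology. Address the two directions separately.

(⇒) fails and (⇐) fails.

(⟹) This fails. Under r = F, p = F, t = F, q = F, the left side is true but the right side is false.

(⟸) This fails. Under r = T, p = T, t = T, q = T, the left side is false but the right side is true.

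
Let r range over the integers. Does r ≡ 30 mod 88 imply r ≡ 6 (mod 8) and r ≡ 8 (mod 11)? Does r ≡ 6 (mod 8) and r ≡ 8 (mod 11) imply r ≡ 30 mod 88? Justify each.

Both implications hold.

Forward direction. Suppose r ≡ 30 (mod 88); write r = 88j + 30. Since 8 ∣ 88, reducing mod 8 gives r ≡ 30 ≡ 6 (mod 8); since 11 ∣ 88, reducing mod 11 gives r ≡ 30 ≡ 8 (mod 11).

Converse. If r ≡ 6 (mod 8) and r ≡ 8 (mod 11), then by the Chinese remainder theorem r ≡ 30 (mod 88). This is exactly r ≡ 30 (mod 88).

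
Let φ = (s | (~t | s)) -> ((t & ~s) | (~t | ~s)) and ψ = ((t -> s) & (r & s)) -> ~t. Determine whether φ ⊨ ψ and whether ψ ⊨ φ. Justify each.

[⇒] Assume the antecedent. If s is true, the antecedent forces (s = T, t = F, r = F) or (s = T, t = F, r = T), and ((t -> s) & (r & s)) -> ~t holds there. If s is false, ((t -> s) & (r & s)) -> ~t reduces to true regardless of the other variables. Either way ((t -> s) & (r & s)) -> ~t holds.

[⇐] This fails. Under s = T, t = T, r = F, the left side is false but the right side is true.

Only the forward implication holds.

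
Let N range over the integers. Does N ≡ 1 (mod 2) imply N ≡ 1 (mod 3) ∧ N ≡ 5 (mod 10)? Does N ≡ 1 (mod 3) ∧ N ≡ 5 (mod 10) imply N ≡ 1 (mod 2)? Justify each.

Only the reverse direction holds.

(⟸) If N ≡ 1 (mod 3) and N ≡ 5 (mod 10), then by the Chinese remainder theorem N ≡ 25 (mod 30). Since 25 ≡ 1 (mod 2) and 2 ∣ 30, we get N ≡ 1 (mod 2).

(⟹) This fails: N = 1 gives 1 ≡ 1 (mod 2) but 1 ≡ 1 (mod 10), so the conjunction on the right does not hold.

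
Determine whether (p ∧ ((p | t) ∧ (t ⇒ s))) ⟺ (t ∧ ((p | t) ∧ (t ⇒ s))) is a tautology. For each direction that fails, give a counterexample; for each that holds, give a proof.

(⟹) This fails. Under t = F, p = T, s = F, the left side is true but the right side is false.

(⟸) This fails. Under t = T, p = F, s = T, the left side is false but the right side is true.

(⇒) fails and (⇐) fails.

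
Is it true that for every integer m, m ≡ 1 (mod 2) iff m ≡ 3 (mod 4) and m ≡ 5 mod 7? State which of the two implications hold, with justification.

(←) If m ≡ 3 (mod 4) and m ≡ 5 (mod 7), then by the Chinese remainder theorem m ≡ 19 (mod 28). Since 19 ≡ 1 (mod 2) and 2 ∣ 28, we get m ≡ 1 (mod 2).

(→) This fails: m = 1 gives 1 ≡ 1 (mod 2) but 1 ≡ 1 (mod 4), so the conjunction on the right does not hold.

The forward direction fails; the converse holds.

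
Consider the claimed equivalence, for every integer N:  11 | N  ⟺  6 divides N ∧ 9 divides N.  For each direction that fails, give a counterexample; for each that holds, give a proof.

Neither implication holds.

Forward direction. This fails: take N = 11. Certainly 11 ∣ 11, but 6 ∤ 11.

Converse. This fails: take N = 18. Both 6 ∣ 18 and 9 ∣ 18, yet 18 is not a multiple of 11 (since 18 = 1·11 + 7), so 11 ∤ 18.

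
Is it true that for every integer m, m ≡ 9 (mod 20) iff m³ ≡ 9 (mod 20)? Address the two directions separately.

(⟹) Suppose m ≡ 9 (mod 20). Write m = 20j + 9. Then (20j + 9)³ = 8000j³ + 10800j² + 4860j + 729 = 20(400j³ + 540j² + 243j + 36) + 9, so m³ ≡ 9 (mod 20).

(⟸) Conversely, suppose m³ ≡ 9 (mod 20). The only residue r in {0, …, 19} with r³ ≡ 9 (mod 20) is r = 9, so m ≡ 9 (mod 20).

Both implications hold.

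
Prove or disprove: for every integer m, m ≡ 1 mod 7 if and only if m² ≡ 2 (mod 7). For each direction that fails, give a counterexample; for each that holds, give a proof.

(⟹) This fails: take m = 1. Then 1 ≡ 1 (mod 7), but 1² = 1 ≡ 1 (mod 7), not 2.

(⟸) This fails: take m = 3. Then 3² = 9 ≡ 2 (mod 7), yet 3 ≡ 3 (mod 7), not 1.

Neither implication holds.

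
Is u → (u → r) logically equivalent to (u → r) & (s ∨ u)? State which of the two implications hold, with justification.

Not equivalent: only (⇐) holds.

Forward direction. This fails. Under u = F, r = F, s = F, the left side is true but the right side is false.

Converse. Assume the antecedent. If u is true, the antecedent forces (u = T, r = T, s = F) or (u = T, r = T, s = T), and u → (u → r) holds there. If u is false, u → (u → r) reduces to true regardless of the other variables. Either way u → (u → r) holds.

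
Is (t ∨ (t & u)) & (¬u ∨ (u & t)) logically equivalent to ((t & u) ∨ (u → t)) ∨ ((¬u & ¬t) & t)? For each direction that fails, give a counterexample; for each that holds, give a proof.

(⇒) Assume the antecedent. If u is true, the antecedent forces (u = T, t = T), and the consequent holds there. If u is false, the consequent reduces to true regardless of the other variables. Either way the consequent holds.

(⇐) This fails. Under u = F, t = F, the left side is false but the right side is true.

The forward direction holds; the converse fails.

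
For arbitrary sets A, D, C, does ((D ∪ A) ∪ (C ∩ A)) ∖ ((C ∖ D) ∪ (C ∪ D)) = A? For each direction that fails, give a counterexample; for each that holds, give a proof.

Only the forward inclusion holds.

(⟹) Let x ∈ ((D ∪ A) ∪ (C ∩ A)) ∖ ((C ∖ D) ∪ (C ∪ D)). Then x ∈ A and x ∉ D, C, from which x ∈ A.

(⟸) This inclusion fails. Take A = {1}, D = {1}, C = ∅; then 1 ∈ A but 1 ∉ ((D ∪ A) ∪ (C ∩ A)) ∖ ((C ∖ D) ∪ (C ∪ D)).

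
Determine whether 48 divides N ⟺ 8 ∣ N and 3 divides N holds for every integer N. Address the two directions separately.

Not equivalent: only (⇒) holds.

Converse. This fails: take N = 24. Both 8 ∣ 24 and 3 ∣ 24, yet 24 is not a multiple of 48 (since 24 = 0·48 + 24), so 48 ∤ 24.

Forward direction. If 48 ∣ N, write N = 48q. Since 48 = 6·8, N = 8·(6q), so 8 ∣ N; and since 48 = 16·3, N = 3·(16q), so 3 ∣ N.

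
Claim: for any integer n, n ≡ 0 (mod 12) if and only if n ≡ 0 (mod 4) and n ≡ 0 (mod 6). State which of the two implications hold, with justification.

[⇒] Suppose n ≡ 0 (mod 12); write n = 12j + 0. Since 4 ∣ 12, reducing mod 4 gives n ≡ 0 (mod 4); since 6 ∣ 12, reducing mod 6 gives n ≡ 0 (mod 6).

[⇐] Conversely, if n ≡ 0 (mod 4) and n ≡ 0 (mod 6), then by the Chinese remainder theorem n ≡ 0 (mod 12). This is exactly n ≡ 0 (mod 12).

Both implications hold.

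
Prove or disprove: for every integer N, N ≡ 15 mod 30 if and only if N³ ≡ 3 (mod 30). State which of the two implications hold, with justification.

(⇒) This fails: take N = 15. Then 15 ≡ 15 (mod 30), but 15³ = 3375 ≡ 15 (mod 30), not 3.

(⇐) This fails: take N = 27. Then 27³ = 19683 ≡ 3 (mod 30), yet 27 ≡ 27 (mod 30), not 15.

Both directions fail.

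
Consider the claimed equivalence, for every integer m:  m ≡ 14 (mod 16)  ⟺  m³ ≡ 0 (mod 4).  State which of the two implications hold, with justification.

Only the forward direction holds.

(⇒) Suppose m ≡ 14 (mod 16). Then m³ ≡ 14³ = 2744 (mod 16), and since 4 ∣ 16, also m³ ≡ 0 (mod 4).

(⇐) This fails: take m = 0. Then 0³ = 0 ≡ 0 (mod 4), yet 0 ≡ 0 (mod 16), not 14.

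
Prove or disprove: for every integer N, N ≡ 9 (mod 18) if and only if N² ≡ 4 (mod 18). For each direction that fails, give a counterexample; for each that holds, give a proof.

Both directions fail.

[⇒] This fails: take N = 9. Then 9 ≡ 9 (mod 18), but 9² = 81 ≡ 9 (mod 18), not 4.

[⇐] This fails: take N = 2. Then 2² = 4 ≡ 4 (mod 18), yet 2 ≡ 2 (mod 18), not 9.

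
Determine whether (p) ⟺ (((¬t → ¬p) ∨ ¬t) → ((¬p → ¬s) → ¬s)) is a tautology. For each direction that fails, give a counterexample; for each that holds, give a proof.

(⇒) fails and (⇐) fails.

(⟹) This fails. Under p = T, t = F, s = T, the left side is true but the right side is false.

(⟸) This fails. Under p = F, t = F, s = F, the left side is false but the right side is true.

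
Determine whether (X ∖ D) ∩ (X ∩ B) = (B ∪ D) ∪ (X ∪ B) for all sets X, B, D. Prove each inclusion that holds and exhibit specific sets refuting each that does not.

(⊆) holds; (⊇) fails.

(⊆) Let x ∈ (X ∖ D) ∩ (X ∩ B). Then x ∈ X ∩ B and x ∉ D, from which x ∈ (B ∪ D) ∪ (X ∪ B).

(⊇) This inclusion fails. Take X = {1}, B = ∅, D = ∅; then 1 ∈ (B ∪ D) ∪ (X ∪ B) but 1 ∉ (X ∖ D) ∩ (X ∩ B).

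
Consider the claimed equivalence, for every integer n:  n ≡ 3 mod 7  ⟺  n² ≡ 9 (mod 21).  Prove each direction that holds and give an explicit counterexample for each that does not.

Neither implication holds.

(→) This fails: take n = 10. Then 10 ≡ 3 (mod 7), but 10² = 100 ≡ 16 (mod 21), not 9.

(←) This fails: take n = 18. Then 18² = 324 ≡ 9 (mod 21), yet 18 ≡ 4 (mod 7), not 3.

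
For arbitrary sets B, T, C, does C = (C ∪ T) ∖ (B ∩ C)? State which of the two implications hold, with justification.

Neither inclusion holds.

(⊆) This inclusion fails. Take B = {1}, T = ∅, C = {1}; then 1 ∈ C but 1 ∉ (C ∪ T) ∖ (B ∩ C).

(⊇) This inclusion fails. Take B = ∅, T = {1}, C = ∅; then 1 ∈ (C ∪ T) ∖ (B ∩ C) but 1 ∉ C.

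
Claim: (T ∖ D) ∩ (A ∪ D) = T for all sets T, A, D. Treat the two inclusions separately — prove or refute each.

Reverse inclusion. This inclusion fails. Take T = {1}, A = ∅, D = ∅; then 1 ∈ T but 1 ∉ (T ∖ D) ∩ (A ∪ D).

Forward inclusion. Let x ∈ (T ∖ D) ∩ (A ∪ D). Then x ∈ T ∩ A and x ∉ D, from which x ∈ T.

The sets are not equal: only the forward inclusion holds.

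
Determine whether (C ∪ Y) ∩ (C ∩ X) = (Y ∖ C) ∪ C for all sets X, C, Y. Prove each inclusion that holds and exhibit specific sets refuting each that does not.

Forward inclusion. Let x ∈ (C ∪ Y) ∩ (C ∩ X). Then either x ∈ X ∩ C and x ∉ Y; or x ∈ X ∩ C ∩ Y. In each case x ∈ (Y ∖ C) ∪ C, so (C ∪ Y) ∩ (C ∩ X) ⊆ (Y ∖ C) ∪ C.

Reverse inclusion. This inclusion fails. Take X = ∅, C = {1}, Y = ∅; then 1 ∈ (Y ∖ C) ∪ C but 1 ∉ (C ∪ Y) ∩ (C ∩ X).

(⊆) holds; (⊇) fails.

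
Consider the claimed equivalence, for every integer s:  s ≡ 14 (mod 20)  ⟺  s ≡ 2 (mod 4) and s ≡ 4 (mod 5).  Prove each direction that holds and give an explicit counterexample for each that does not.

Both directions hold; the statement is true.

[⇒] Suppose s ≡ 14 (mod 20); write s = 20j + 14. Since 4 ∣ 20, reducing mod 4 gives s ≡ 14 ≡ 2 (mod 4); since 5 ∣ 20, reducing mod 5 gives s ≡ 14 ≡ 4 (mod 5).

[⇐] Conversely, if s ≡ 2 (mod 4) and s ≡ 4 (mod 5), then by the Chinese remainder theorem s ≡ 14 (mod 20). This is exactly s ≡ 14 (mod 20).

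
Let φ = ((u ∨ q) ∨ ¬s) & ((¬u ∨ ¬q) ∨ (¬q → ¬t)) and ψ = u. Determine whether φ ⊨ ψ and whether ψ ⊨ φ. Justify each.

(⟸) Assume the antecedent. If u is true, the consequent reduces to true regardless of the other variables. If u is false, the antecedent cannot hold. Either way the consequent holds.

(⟹) This fails. Under u = F, t = F, s = F, q = F, the left side is true but the right side is false.

Only the converse holds.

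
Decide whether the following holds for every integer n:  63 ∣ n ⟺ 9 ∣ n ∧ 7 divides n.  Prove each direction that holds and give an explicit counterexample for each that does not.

(⟹) If 63 ∣ n, write n = 63q. Since 63 = 7·9, n = 9·(7q), so 9 ∣ n; and since 63 = 9·7, n = 7·(9q), so 7 ∣ n.

(⟸) Suppose 9 ∣ n and 7 ∣ n. Any common multiple of 9 and 7 is a multiple of their lcm; here gcd(9, 7) = 1, so lcm(9, 7) = 9·7 = 63, so 63 ∣ n.

The biconditional holds.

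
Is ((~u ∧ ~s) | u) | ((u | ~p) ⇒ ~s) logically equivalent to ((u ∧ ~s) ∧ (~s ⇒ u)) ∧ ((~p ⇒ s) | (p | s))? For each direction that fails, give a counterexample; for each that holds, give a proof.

Only the converse holds.

(⇒) This fails. Under u = F, p = F, s = F, the left side is true but the right side is false.

(⇐) Assume the antecedent. If u is true, the consequent reduces to true regardless of the other variables. If u is false, the antecedent cannot hold. Either way the consequent holds.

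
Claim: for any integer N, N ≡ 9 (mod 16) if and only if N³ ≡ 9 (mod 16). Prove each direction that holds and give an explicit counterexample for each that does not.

Both directions hold; the statement is true.

(⇒) Suppose N ≡ 9 (mod 16). Write N = 16j + 9. Then (16j + 9)³ = 4096j³ + 6912j² + 3888j + 729 = 16(256j³ + 432j² + 243j + 45) + 9, so N³ ≡ 9 (mod 16).

(⇐) Conversely, suppose N³ ≡ 9 (mod 16). The only residue r in {0, …, 15} with r³ ≡ 9 (mod 16) is r = 9, so N ≡ 9 (mod 16).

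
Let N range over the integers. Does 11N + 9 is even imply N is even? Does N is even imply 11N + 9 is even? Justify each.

(→) This fails: N = 1 gives 11N + 9 = 20, which is even, but 1 is odd, not even.

(←) This also fails: N = 2 is even, but 11N + 9 = 31 is odd, not even.

Neither implication holds.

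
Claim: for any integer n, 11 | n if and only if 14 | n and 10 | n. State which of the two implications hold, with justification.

[⇒] This fails: take n = 11. Certainly 11 ∣ 11, but 14 ∤ 11.

[⇐] This fails: take n = 70. Both 14 ∣ 70 and 10 ∣ 70, yet 70 is not a multiple of 11 (since 70 = 6·11 + 4), so 11 ∤ 70.

(⇒) fails and (⇐) fails.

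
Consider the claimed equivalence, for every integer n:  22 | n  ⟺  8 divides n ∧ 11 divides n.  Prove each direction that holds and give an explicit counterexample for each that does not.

Only the converse holds.

(→) This fails: take n = 22. Certainly 22 ∣ 22, but 8 ∤ 22.

(←) Suppose 8 ∣ n and 11 ∣ n. Any common multiple of 8 and 11 is a multiple of their lcm; here gcd(8, 11) = 1, so lcm(8, 11) = 8·11 = 88, so 88 ∣ n. Since 22 ∣ 88, it follows that 22 ∣ n.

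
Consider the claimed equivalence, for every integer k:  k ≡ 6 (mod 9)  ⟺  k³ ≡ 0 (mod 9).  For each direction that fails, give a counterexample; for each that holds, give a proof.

The forward direction holds; the converse fails.

(⟹) Suppose k ≡ 6 (mod 9). Write k = 9j + 6. Then (9j + 6)³ = 729j³ + 1458j² + 972j + 216 = 9(81j³ + 162j² + 108j + 24) + 0, so k³ ≡ 0 (mod 9).

(⟸) This fails: take k = 0. Then 0³ = 0 ≡ 0 (mod 9), yet 0 ≡ 0 (mod 9), not 6.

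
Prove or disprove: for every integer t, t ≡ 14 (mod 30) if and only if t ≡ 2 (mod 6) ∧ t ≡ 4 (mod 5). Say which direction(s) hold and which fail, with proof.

Equivalent; both directions hold.

(⇒) Suppose t ≡ 14 (mod 30); write t = 30j + 14. Since 6 ∣ 30, reducing mod 6 gives t ≡ 14 ≡ 2 (mod 6); since 5 ∣ 30, reducing mod 5 gives t ≡ 14 ≡ 4 (mod 5).

(⇐) Conversely, if t ≡ 2 (mod 6) and t ≡ 4 (mod 5), then by the Chinese remainder theorem t ≡ 14 (mod 30). This is exactly t ≡ 14 (mod 30).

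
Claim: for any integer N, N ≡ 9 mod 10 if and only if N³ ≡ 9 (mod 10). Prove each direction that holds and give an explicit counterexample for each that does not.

Both directions hold; the statement is true.

(→) Suppose N ≡ 9 mod 10. Write N = 10j + 9. Then (10j + 9)³ = 1000j³ + 2700j² + 2430j + 729 = 10(100j³ + 270j² + 243j + 72) + 9, so N³ ≡ 9 (mod 10).

(←) For the converse, argue contrapositively. If N ≢ 9 (mod 10), then N is congruent to one of 0, 1, 2, 3, 4, 5, 6, 7, 8 modulo 10, and these give N³ ≡ 0, 1, 8, 7, 4, 5, 6, 3, 2 respectively — never 9.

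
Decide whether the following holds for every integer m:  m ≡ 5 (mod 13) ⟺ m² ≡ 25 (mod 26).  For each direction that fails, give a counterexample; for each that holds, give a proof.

[⇒] This fails: take m = 18. Then 18 ≡ 5 (mod 13), but 18² = 324 ≡ 12 (mod 26), not 25.

[⇐] This fails: take m = 21. Then 21² = 441 ≡ 25 (mod 26), yet 21 ≡ 8 (mod 13), not 5.

(⇒) fails and (⇐) fails.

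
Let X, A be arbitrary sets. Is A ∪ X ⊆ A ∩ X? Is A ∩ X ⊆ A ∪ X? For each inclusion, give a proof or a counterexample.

(⟹) This inclusion fails. Take X = {1}, A = ∅; then 1 ∈ A ∪ X but 1 ∉ A ∩ X.

(⟸) Let x ∈ A ∩ X. Then x ∈ X ∩ A, from which x ∈ A ∪ X.

The sets are not equal: only the reverse inclusion holds.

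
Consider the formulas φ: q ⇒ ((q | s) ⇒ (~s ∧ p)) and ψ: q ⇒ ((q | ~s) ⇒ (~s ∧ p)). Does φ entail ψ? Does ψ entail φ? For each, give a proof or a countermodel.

Equivalent; both directions hold.

(⟸) Assume the antecedent. If q is true, the antecedent forces (s = F, p = T, q = T), and q ⇒ ((q | s) ⇒ (~s ∧ p)) holds there. If q is false, q ⇒ ((q | s) ⇒ (~s ∧ p)) reduces to true regardless of the other variables. Either way q ⇒ ((q | s) ⇒ (~s ∧ p)) holds.

(⟹) Assume the antecedent. If q is true, the antecedent forces (s = F, p = T, q = T), and q ⇒ ((q | ~s) ⇒ (~s ∧ p)) holds there. If q is false, q ⇒ ((q | ~s) ⇒ (~s ∧ p)) reduces to true regardless of the other variables. Either way q ⇒ ((q | ~s) ⇒ (~s ∧ p)) holds.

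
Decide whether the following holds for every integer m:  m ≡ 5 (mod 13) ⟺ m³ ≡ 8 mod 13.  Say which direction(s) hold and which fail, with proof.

Converse. This fails: take m = 2. Then 2³ = 8 ≡ 8 (mod 13), yet 2 ≡ 2 (mod 13), not 5.

Forward direction. Suppose m ≡ 5 (mod 13). Write m = 13j + 5. Then (13j + 5)³ = 2197j³ + 2535j² + 975j + 125 = 13(169j³ + 195j² + 75j + 9) + 8, so m³ ≡ 8 (mod 13).

The forward direction holds; the converse fails.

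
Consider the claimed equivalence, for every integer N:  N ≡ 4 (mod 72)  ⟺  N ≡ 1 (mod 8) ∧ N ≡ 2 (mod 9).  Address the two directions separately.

Both directions fail.

[⇒] This fails: N = 4 gives 4 ≡ 4 (mod 72) but 4 ≡ 4 (mod 8), so the conjunction on the right does not hold.

[⇐] This fails: N = 65 satisfies both congruences on the right (65 ≡ 1 mod 8 and 65 ≡ 2 mod 9) yet 65 ≡ 65 (mod 72), not 4.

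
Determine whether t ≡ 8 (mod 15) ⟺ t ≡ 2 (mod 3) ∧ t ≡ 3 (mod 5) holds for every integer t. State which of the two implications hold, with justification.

(→) Suppose t ≡ 8 (mod 15); write t = 15j + 8. Since 3 ∣ 15, reducing mod 3 gives t ≡ 8 ≡ 2 (mod 3); since 5 ∣ 15, reducing mod 5 gives t ≡ 8 ≡ 3 (mod 5).

(←) Conversely, if t ≡ 2 (mod 3) and t ≡ 3 (mod 5), then by the Chinese remainder theorem t ≡ 8 (mod 15). This is exactly t ≡ 8 (mod 15).

Equivalent; both directions hold.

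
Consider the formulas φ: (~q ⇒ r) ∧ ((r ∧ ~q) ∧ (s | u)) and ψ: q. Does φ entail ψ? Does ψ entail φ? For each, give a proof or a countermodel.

Neither direction holds.

(→) This fails. Under q = F, s = T, u = F, r = T, the left side is true but the right side is false.

(←) This fails. Under q = T, s = F, u = F, r = F, the left side is false but the right side is true.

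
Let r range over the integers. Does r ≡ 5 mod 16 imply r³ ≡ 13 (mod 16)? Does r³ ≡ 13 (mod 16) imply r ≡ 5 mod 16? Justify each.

Both directions hold.

Forward direction. Suppose r ≡ 5 mod 16. Write r = 16j + 5. Then (16j + 5)³ = 4096j³ + 3840j² + 1200j + 125 = 16(256j³ + 240j² + 75j + 7) + 13, so r³ ≡ 13 (mod 16).

Converse. Suppose r³ ≡ 13 (mod 16). The only residue r in {0, …, 15} with r³ ≡ 13 (mod 16) is r = 5, so r ≡ 5 (mod 16).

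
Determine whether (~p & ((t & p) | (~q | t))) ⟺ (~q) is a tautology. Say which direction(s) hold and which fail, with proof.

Both directions fail.

[⇒] This fails. Under t = T, q = T, p = F, the left side is true but the right side is false.

[⇐] This fails. Under t = F, q = F, p = T, the left side is false but the right side is true.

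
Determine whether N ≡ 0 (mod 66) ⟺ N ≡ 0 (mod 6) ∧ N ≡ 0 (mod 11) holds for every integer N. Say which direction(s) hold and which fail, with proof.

[⇒] Suppose N ≡ 0 (mod 66); write N = 66j + 0. Since 6 ∣ 66, reducing mod 6 gives N ≡ 0 (mod 6); since 11 ∣ 66, reducing mod 11 gives N ≡ 0 (mod 11).

[⇐] Conversely, if N ≡ 0 (mod 6) and N ≡ 0 (mod 11), then by the Chinese remainder theorem N ≡ 0 (mod 66). This is exactly N ≡ 0 (mod 66).

Both directions hold; the statement is true.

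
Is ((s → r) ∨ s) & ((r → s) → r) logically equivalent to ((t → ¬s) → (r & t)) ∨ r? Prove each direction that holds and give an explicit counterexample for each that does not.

(⇒) Assume the antecedent. If r is true, ((t → ¬s) → (r & t)) ∨ r reduces to true regardless of the other variables. If r is false, the antecedent cannot hold. Either way ((t → ¬s) → (r & t)) ∨ r holds.

(⇐) This fails. Under r = F, t = T, s = T, the left side is false but the right side is true.

(⇒) holds; (⇐) fails.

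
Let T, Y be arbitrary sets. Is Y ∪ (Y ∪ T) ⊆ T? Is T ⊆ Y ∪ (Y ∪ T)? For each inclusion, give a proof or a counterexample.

Only the reverse inclusion holds.

Forward inclusion. This inclusion fails. Take T = ∅, Y = {1}; then 1 ∈ Y ∪ (Y ∪ T) but 1 ∉ T.

Reverse inclusion. Let x ∈ T. Then either x ∈ T and x ∉ Y; or x ∈ T ∩ Y. In each case x ∈ Y ∪ (Y ∪ T), so T ⊆ Y ∪ (Y ∪ T).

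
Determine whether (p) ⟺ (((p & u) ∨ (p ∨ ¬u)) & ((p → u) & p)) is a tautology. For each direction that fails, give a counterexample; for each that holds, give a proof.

(←) Assume the antecedent. If u is true, the antecedent forces (u = T, p = T), and p holds there. If u is false, the antecedent cannot hold. Either way p holds.

(→) This fails. Under u = F, p = T, the left side is true but the right side is false.

Only the converse holds.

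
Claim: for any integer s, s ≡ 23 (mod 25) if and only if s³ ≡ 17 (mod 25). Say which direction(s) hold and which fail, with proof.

Both directions hold.

(⇐) Suppose s³ ≡ 17 (mod 25). The only residue r in {0, …, 24} with r³ ≡ 17 (mod 25) is r = 23, so s ≡ 23 (mod 25).

(⇒) Suppose s ≡ 23 (mod 25). Write s = 25j + 23. Then (25j + 23)³ = 15625j³ + 43125j² + 39675j + 12167 = 25(625j³ + 1725j² + 1587j + 486) + 17, so s³ ≡ 17 (mod 25).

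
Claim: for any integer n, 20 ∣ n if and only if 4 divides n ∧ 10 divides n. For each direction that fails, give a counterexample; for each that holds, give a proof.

Forward direction. If 20 ∣ n, write n = 20q. Since 20 = 5·4, n = 4·(5q), so 4 ∣ n; and since 20 = 2·10, n = 10·(2q), so 10 ∣ n.

Converse. Suppose 4 ∣ n and 10 ∣ n. Any common multiple of 4 and 10 is a multiple of their lcm; here lcm(4, 10) = 4·10/gcd(4, 10) = 40/2 = 20, so 20 ∣ n.

Equivalent; both directions hold.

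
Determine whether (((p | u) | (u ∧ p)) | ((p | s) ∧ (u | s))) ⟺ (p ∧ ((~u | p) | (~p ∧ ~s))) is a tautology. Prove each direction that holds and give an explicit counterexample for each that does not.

Forward direction. This fails. Under p = F, s = T, u = F, the left side is true but the right side is false.

Converse. Assume the antecedent. If p is true, the consequent reduces to true regardless of the other variables. If p is false, the antecedent cannot hold. Either way the consequent holds.

Only the reverse direction holds.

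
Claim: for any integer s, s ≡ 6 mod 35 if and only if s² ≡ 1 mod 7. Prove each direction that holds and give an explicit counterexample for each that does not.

[⇒] Suppose s ≡ 6 (mod 35). Then s² ≡ 6² = 36 (mod 35), and since 7 ∣ 35, also s² ≡ 1 (mod 7).

[⇐] This fails: take s = 1. Then 1² = 1 ≡ 1 (mod 7), yet 1 ≡ 1 (mod 35), not 6.

Only the forward direction holds.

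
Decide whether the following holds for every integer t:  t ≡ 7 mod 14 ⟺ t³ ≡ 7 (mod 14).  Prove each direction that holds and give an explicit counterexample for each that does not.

Forward direction. Suppose t ≡ 7 mod 14. Write t = 14j + 7. Then (14j + 7)³ = 2744j³ + 4116j² + 2058j + 343 = 14(196j³ + 294j² + 147j + 24) + 7, so t³ ≡ 7 (mod 14).

Converse. Suppose t³ ≡ 7 (mod 14). The only residue r in {0, …, 13} with r³ ≡ 7 (mod 14) is r = 7, so t ≡ 7 (mod 14).

Both implications hold.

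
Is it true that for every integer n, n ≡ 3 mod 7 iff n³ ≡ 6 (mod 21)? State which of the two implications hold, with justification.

(⇒) fails and (⇐) fails.

(⇒) This fails: take n = 10. Then 10 ≡ 3 (mod 7), but 10³ = 1000 ≡ 13 (mod 21), not 6.

(⇐) This fails: take n = 6. Then 6³ = 216 ≡ 6 (mod 21), yet 6 ≡ 6 (mod 7), not 3.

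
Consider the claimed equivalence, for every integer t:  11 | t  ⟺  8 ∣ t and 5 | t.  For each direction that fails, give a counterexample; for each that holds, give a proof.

(⇒) This fails: take t = 11. Certainly 11 ∣ 11, but 8 ∤ 11.

(⇐) This fails: take t = 40. Both 8 ∣ 40 and 5 ∣ 40, yet 40 is not a multiple of 11 (since 40 = 3·11 + 7), so 11 ∤ 40.

Neither implication holds.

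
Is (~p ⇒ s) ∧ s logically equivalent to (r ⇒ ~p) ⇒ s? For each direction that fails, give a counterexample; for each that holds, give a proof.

Only the forward implication holds.

Forward direction. Assume the antecedent. If r is true, the antecedent forces (r = T, s = T, p = F) or (r = T, s = T, p = T), and (r ⇒ ~p) ⇒ s holds there. If r is false, the antecedent forces (r = F, s = T, p = F) or (r = F, s = T, p = T), and (r ⇒ ~p) ⇒ s holds there. Either way (r ⇒ ~p) ⇒ s holds.

Converse. This fails. Under r = T, s = F, p = T, the left side is false but the right side is true.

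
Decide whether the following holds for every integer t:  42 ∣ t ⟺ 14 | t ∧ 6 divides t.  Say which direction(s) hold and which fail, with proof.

Converse. Suppose 14 ∣ t and 6 ∣ t. Any common multiple of 14 and 6 is a multiple of their lcm; here lcm(14, 6) = 14·6/gcd(14, 6) = 84/2 = 42, so 42 ∣ t.

Forward direction. If 42 ∣ t, write t = 42q. Since 42 = 3·14, t = 14·(3q), so 14 ∣ t; and since 42 = 7·6, t = 6·(7q), so 6 ∣ t.

The biconditional holds.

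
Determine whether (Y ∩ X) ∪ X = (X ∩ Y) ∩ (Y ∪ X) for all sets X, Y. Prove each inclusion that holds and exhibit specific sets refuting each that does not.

The sets are not equal: only the reverse inclusion holds.

(⊆) This inclusion fails. Take X = {1}, Y = ∅; then 1 ∈ (Y ∩ X) ∪ X but 1 ∉ (X ∩ Y) ∩ (Y ∪ X).

(⊇) Let x ∈ (X ∩ Y) ∩ (Y ∪ X). Then x ∈ X ∩ Y, from which x ∈ (Y ∩ X) ∪ X.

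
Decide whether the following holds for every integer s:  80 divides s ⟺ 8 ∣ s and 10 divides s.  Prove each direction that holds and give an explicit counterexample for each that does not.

[⇒] If 80 ∣ s, write s = 80q. Since 80 = 10·8, s = 8·(10q), so 8 ∣ s; and since 80 = 8·10, s = 10·(8q), so 10 ∣ s.

[⇐] This fails: take s = 40. Both 8 ∣ 40 and 10 ∣ 40, yet 40 is not a multiple of 80 (since 40 = 0·80 + 40), so 80 ∤ 40.

(⇒) holds; (⇐) fails.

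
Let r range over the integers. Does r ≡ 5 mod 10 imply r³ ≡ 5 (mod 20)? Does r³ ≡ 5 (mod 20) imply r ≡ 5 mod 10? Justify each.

(⇒) This fails: take r = 15. Then 15 ≡ 5 (mod 10), but 15³ = 3375 ≡ 15 (mod 20), not 5.

(⇐) Conversely, the residues r modulo 20 with r³ ≡ 5 (mod 20) are exactly {5}, and each is ≡ 5 (mod 10).

(⇒) fails; (⇐) holds.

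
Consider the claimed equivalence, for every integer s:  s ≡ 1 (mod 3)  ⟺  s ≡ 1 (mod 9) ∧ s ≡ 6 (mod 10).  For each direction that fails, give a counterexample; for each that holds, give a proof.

Forward direction. This fails: s = 1 gives 1 ≡ 1 (mod 3) but 1 ≡ 1 (mod 10), so the conjunction on the right does not hold.

Converse. If s ≡ 1 (mod 9) and s ≡ 6 (mod 10), then by the Chinese remainder theorem s ≡ 46 (mod 90). Since 46 ≡ 1 (mod 3) and 3 ∣ 90, we get s ≡ 1 (mod 3).

The forward direction fails; the converse holds.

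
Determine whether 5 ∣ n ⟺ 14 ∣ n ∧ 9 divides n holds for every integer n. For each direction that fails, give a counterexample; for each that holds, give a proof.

(⇒) fails and (⇐) fails.

Forward direction. This fails: take n = 5. Certainly 5 ∣ 5, but 14 ∤ 5.

Converse. This fails: take n = 126. Both 14 ∣ 126 and 9 ∣ 126, yet 126 is not a multiple of 5 (since 126 = 25·5 + 1), so 5 ∤ 126.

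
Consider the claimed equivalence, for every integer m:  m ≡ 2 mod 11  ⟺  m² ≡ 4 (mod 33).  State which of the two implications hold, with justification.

Neither direction holds.

[⇒] This fails: take m = 24. Then 24 ≡ 2 (mod 11), but 24² = 576 ≡ 15 (mod 33), not 4.

[⇐] This fails: take m = 20. Then 20² = 400 ≡ 4 (mod 33), yet 20 ≡ 9 (mod 11), not 2.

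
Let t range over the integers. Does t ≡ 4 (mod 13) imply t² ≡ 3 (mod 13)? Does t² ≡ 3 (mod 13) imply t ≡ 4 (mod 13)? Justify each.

Not equivalent: only (⇒) holds.

(⇒) Suppose t ≡ 4 (mod 13). Write t = 13j + 4. Then (13j + 4)² = 169j² + 104j + 16 = 13(13j² + 8j + 1) + 3, so t² ≡ 3 (mod 13).

(⇐) This fails: take t = 9. Then 9² = 81 ≡ 3 (mod 13), yet 9 ≡ 9 (mod 13), not 4.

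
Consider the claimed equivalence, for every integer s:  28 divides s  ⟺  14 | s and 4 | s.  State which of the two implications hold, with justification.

Equivalent; both directions hold.

(⇒) If 28 ∣ s, write s = 28q. Since 28 = 2·14, s = 14·(2q), so 14 ∣ s; and since 28 = 7·4, s = 4·(7q), so 4 ∣ s.

(⇐) Suppose 14 ∣ s and 4 ∣ s. Any common multiple of 14 and 4 is a multiple of their lcm; here lcm(14, 4) = 14·4/gcd(14, 4) = 56/2 = 28, so 28 ∣ s.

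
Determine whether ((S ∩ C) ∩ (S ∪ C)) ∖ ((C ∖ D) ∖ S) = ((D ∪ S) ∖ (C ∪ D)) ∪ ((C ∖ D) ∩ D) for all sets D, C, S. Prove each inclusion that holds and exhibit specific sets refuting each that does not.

Forward inclusion. This inclusion fails. Take D = ∅, C = {1}, S = {1}; then 1 ∈ ((S ∩ C) ∩ (S ∪ C)) ∖ ((C ∖ D) ∖ S) but 1 ∉ ((D ∪ S) ∖ (C ∪ D)) ∪ ((C ∖ D) ∩ D).

Reverse inclusion. This inclusion fails. Take D = ∅, C = ∅, S = {1}; then 1 ∈ ((D ∪ S) ∖ (C ∪ D)) ∪ ((C ∖ D) ∩ D) but 1 ∉ ((S ∩ C) ∩ (S ∪ C)) ∖ ((C ∖ D) ∖ S).

Neither inclusion holds.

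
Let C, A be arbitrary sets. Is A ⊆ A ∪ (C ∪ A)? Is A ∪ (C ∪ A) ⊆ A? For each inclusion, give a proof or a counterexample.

Only the forward inclusion holds.

(⟹) Let x ∈ A. Then either x ∈ A and x ∉ C; or x ∈ C ∩ A. In each case x ∈ A ∪ (C ∪ A), so A ⊆ A ∪ (C ∪ A).

(⟸) This inclusion fails. Take C = {1}, A = ∅; then 1 ∈ A ∪ (C ∪ A) but 1 ∉ A.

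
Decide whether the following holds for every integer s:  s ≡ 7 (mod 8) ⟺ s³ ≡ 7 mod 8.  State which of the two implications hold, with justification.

The biconditional holds.

(⇒) Suppose s ≡ 7 (mod 8). Write s = 8j + 7. Then (8j + 7)³ = 512j³ + 1344j² + 1176j + 343 = 8(64j³ + 168j² + 147j + 42) + 7, so s³ ≡ 7 (mod 8).

(⇐) For the converse, argue contrapositively. If s ≢ 7 (mod 8), then s is congruent to one of 0, 1, 2, 3, 4, 5, 6 modulo 8, and these give s³ ≡ 0, 1, 0, 3, 0, 5, 0 respectively — never 7.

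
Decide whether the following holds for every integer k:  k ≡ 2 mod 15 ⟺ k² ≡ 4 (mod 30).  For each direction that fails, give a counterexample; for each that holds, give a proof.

(→) This fails: take k = 17. Then 17 ≡ 2 (mod 15), but 17² = 289 ≡ 19 (mod 30), not 4.

(←) This fails: take k = 8. Then 8² = 64 ≡ 4 (mod 30), yet 8 ≡ 8 (mod 15), not 2.

Both directions fail.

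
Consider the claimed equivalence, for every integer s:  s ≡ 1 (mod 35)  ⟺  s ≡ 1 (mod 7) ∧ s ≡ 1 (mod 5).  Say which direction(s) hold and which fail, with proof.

Converse. If s ≡ 1 (mod 7) and s ≡ 1 (mod 5), then by the Chinese remainder theorem s ≡ 1 (mod 35). This is exactly s ≡ 1 (mod 35).

Forward direction. Suppose s ≡ 1 (mod 35); write s = 35j + 1. Since 7 ∣ 35, reducing mod 7 gives s ≡ 1 (mod 7); since 5 ∣ 35, reducing mod 5 gives s ≡ 1 (mod 5).

Both directions hold.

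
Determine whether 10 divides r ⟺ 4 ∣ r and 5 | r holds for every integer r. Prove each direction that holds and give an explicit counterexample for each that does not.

Forward direction. This fails: take r = 10. Certainly 10 ∣ 10, but 4 ∤ 10.

Converse. Suppose 4 ∣ r and 5 ∣ r. Any common multiple of 4 and 5 is a multiple of their lcm; here gcd(4, 5) = 1, so lcm(4, 5) = 4·5 = 20, so 20 ∣ r. Since 10 ∣ 20, it follows that 10 ∣ r.

Only the reverse direction holds.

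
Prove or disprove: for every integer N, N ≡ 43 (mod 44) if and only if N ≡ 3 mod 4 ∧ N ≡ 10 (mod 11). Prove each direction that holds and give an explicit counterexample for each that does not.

(⟹) Suppose N ≡ 43 (mod 44); write N = 44j + 43. Since 4 ∣ 44, reducing mod 4 gives N ≡ 43 ≡ 3 (mod 4); since 11 ∣ 44, reducing mod 11 gives N ≡ 43 ≡ 10 (mod 11).

(⟸) Conversely, if N ≡ 3 (mod 4) and N ≡ 10 (mod 11), then by the Chinese remainder theorem N ≡ 43 (mod 44). This is exactly N ≡ 43 (mod 44).

Both directions hold.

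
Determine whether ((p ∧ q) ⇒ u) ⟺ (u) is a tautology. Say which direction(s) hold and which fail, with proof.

(→) This fails. Under q = F, p = F, u = F, the left side is true but the right side is false.

(←) Assume the antecedent. If q is true, the antecedent forces (q = T, p = F, u = T) or (q = T, p = T, u = T), and (p ∧ q) ⇒ u holds there. If q is false, (p ∧ q) ⇒ u reduces to true regardless of the other variables. Either way (p ∧ q) ⇒ u holds.

Only the reverse direction holds.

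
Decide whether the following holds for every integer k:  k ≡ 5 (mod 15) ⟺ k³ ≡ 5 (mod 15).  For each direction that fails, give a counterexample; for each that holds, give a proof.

Equivalent; both directions hold.

[⇒] Suppose k ≡ 5 (mod 15). Write k = 15j + 5. Then (15j + 5)³ = 3375j³ + 3375j² + 1125j + 125 = 15(225j³ + 225j² + 75j + 8) + 5, so k³ ≡ 5 (mod 15).

[⇐] Conversely, suppose k³ ≡ 5 (mod 15). The only residue r in {0, …, 14} with r³ ≡ 5 (mod 15) is r = 5, so k ≡ 5 (mod 15).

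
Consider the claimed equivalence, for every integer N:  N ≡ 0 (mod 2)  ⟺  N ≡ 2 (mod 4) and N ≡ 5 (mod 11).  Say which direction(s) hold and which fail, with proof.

Only the converse holds.

(←) If N ≡ 2 (mod 4) and N ≡ 5 (mod 11), then by the Chinese remainder theorem N ≡ 38 (mod 44). Since 38 ≡ 0 (mod 2) and 2 ∣ 44, we get N ≡ 0 (mod 2).

(→) This fails: N = 0 gives 0 ≡ 0 (mod 2) but 0 ≡ 0 (mod 4), so the conjunction on the right does not hold.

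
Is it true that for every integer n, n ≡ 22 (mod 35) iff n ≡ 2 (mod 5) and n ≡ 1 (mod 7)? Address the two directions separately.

Both implications hold.

Converse. If n ≡ 2 (mod 5) and n ≡ 1 (mod 7), then by the Chinese remainder theorem n ≡ 22 (mod 35). This is exactly n ≡ 22 (mod 35).

Forward direction. Suppose n ≡ 22 (mod 35); write n = 35j + 22. Since 5 ∣ 35, reducing mod 5 gives n ≡ 22 ≡ 2 (mod 5); since 7 ∣ 35, reducing mod 7 gives n ≡ 22 ≡ 1 (mod 7).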